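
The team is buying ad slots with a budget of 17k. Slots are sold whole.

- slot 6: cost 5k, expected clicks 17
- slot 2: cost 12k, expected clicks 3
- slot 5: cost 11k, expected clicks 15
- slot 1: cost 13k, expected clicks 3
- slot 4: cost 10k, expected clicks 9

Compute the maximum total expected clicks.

32

This is a 0-1 knapsack instance.
Allowing fractional choices, the relaxed optimum would be about 32.9, but ad slots are indivisible.
slot 6 + slot 5: cost 5 + 11 = 16 ≤ 17, expected clicks 17 + 15 = 32.
slot 6 + slot 4: cost 5 + 10 = 15 ≤ 17, expected clicks 17 + 9 = 26.
Best is slot 6 and slot 5 with total expected clicks 32.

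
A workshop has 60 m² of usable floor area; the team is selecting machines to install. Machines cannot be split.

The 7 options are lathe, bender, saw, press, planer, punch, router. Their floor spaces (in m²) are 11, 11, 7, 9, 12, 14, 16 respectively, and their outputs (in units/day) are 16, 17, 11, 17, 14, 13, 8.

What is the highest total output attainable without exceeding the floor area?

Take lathe, bender, press, planer, and punch: floor space 11 + 11 + 9 + 12 + 14 = 57 ≤ 60, output 16 + 17 + 17 + 14 + 13 = 77.
No other feasible combination does better.

77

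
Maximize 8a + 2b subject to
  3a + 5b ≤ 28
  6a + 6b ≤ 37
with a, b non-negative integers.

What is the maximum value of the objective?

48

(a,b)=(6,0) is feasible, giving 48.
(a,b)=(5,1) is feasible, giving 42.
(a,b)=(5,0) is feasible, giving 40.
No feasible integer point exceeds 48.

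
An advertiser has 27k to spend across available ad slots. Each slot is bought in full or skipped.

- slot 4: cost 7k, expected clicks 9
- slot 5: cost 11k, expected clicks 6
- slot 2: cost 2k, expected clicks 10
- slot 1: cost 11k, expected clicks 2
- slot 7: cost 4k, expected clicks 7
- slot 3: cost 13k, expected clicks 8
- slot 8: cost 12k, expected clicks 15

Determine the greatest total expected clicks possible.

This is an integer program with binary decision variables.
Allowing fractional choices, the relaxed optimum would be about 42.2, but ad slots are indivisible.
slot 4 + slot 2 + slot 8: cost 7 + 2 + 12 = 21 ≤ 27, expected clicks 9 + 10 + 15 = 34.
slot 4 + slot 2 + slot 7 + slot 3: cost 7 + 2 + 4 + 13 = 26 ≤ 27, expected clicks 9 + 10 + 7 + 8 = 34.
slot 4 + slot 2 + slot 7 + slot 8: cost 7 + 2 + 4 + 12 = 25 ≤ 27, expected clicks 9 + 10 + 7 + 15 = 41.
Best is slot 4, slot 2, slot 7, and slot 8 with total expected clicks 41.

41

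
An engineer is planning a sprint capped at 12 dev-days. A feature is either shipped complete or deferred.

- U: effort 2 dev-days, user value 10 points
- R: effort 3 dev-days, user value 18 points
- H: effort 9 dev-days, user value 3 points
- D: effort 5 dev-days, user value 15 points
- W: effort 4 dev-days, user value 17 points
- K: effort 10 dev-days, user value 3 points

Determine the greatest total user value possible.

Allowing fractional choices, the relaxed optimum would be about 54.0, but features are indivisible.
U + R + D: effort 2 + 3 + 5 = 10 ≤ 12, user value 10 + 18 + 15 = 43.
U + R + W: effort 2 + 3 + 4 = 9 ≤ 12, user value 10 + 18 + 17 = 45.
R + D + W: effort 3 + 5 + 4 = 12 ≤ 12, user value 18 + 15 + 17 = 50.
Best is R, D, and W with total user value 50.

50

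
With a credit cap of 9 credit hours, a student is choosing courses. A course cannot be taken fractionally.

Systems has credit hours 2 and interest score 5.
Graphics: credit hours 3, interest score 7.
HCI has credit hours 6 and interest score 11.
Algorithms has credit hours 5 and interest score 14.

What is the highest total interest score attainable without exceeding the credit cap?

21

Allowing fractional choices, the relaxed optimum would be about 23.7, but courses are indivisible.
Systems + Algorithms: credit hours 2 + 5 = 7 ≤ 9, interest score 5 + 14 = 19.
Graphics + HCI: credit hours 3 + 6 = 9 ≤ 9, interest score 7 + 11 = 18.
Graphics + Algorithms: credit hours 3 + 5 = 8 ≤ 9, interest score 7 + 14 = 21.
Best is Graphics and Algorithms with total interest score 21.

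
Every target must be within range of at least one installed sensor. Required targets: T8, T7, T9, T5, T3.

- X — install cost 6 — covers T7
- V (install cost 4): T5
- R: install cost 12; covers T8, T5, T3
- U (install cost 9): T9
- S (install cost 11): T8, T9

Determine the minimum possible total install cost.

27

The greedy cost-per-new-target heuristic would pick V, S, X, and R for 33, but a cheaper cover exists.
Choose X, R, and U: together they cover T8, T7, T9, T5, T3 — every target.
Total install cost: 6 + 12 + 9 = 27.
No cover costs less than 27.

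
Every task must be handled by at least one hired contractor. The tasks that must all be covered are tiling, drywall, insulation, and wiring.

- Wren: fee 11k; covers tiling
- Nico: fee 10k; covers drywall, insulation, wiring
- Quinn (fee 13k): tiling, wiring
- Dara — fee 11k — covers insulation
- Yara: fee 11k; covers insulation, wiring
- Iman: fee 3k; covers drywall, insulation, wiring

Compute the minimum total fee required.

14

Choose Wren and Iman: together they cover tiling, drywall, insulation, wiring — every task.
Total fee: 11 + 3 = 14.
No cover costs less than 14.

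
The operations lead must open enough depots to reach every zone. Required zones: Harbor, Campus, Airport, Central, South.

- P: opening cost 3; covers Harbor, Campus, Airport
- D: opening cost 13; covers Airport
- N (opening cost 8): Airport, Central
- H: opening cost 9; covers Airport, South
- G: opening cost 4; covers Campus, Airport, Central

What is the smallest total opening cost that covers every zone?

Choose P, H, and G: together they cover Harbor, Campus, Airport, Central, South — every zone.
Total opening cost: 3 + 9 + 4 = 16.

16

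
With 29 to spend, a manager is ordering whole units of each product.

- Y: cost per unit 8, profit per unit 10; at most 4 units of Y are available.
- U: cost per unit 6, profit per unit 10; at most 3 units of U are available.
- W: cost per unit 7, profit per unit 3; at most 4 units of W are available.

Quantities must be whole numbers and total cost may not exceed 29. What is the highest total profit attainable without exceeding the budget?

1×Y and 3×U: cost 26 ≤ 29, profit 1·10 + 3·10 = 40.
2×Y and 2×U: cost 28 ≤ 29, profit 2·10 + 2·10 = 40.
Best is 40.

40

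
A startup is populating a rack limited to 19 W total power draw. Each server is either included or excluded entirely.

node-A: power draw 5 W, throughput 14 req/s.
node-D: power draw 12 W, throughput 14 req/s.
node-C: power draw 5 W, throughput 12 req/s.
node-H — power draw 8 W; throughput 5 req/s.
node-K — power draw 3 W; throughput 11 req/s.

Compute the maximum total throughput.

37

Allowing fractional choices, the relaxed optimum would be about 44.0, but servers are indivisible.
node-A + node-C + node-H: power draw 5 + 5 + 8 = 18 ≤ 19, throughput 14 + 12 + 5 = 31.
node-A + node-H + node-K: power draw 5 + 8 + 3 = 16 ≤ 19, throughput 14 + 5 + 11 = 30.
node-A + node-C + node-K: power draw 5 + 5 + 3 = 13 ≤ 19, throughput 14 + 12 + 11 = 37.
Best is node-A, node-C, and node-K with total throughput 37.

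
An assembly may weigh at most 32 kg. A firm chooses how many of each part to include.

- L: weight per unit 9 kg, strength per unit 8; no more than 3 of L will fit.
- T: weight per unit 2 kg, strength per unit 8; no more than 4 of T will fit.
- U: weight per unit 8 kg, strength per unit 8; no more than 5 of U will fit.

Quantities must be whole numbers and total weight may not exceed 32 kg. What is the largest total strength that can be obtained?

This is a bounded integer knapsack.
4×T and 3×U: weight 32 ≤ 32, strength 4·8 + 3·8 = 56.
3×T and 3×U: weight 30 ≤ 32, strength 3·8 + 3·8 = 48.
Best is 56.

56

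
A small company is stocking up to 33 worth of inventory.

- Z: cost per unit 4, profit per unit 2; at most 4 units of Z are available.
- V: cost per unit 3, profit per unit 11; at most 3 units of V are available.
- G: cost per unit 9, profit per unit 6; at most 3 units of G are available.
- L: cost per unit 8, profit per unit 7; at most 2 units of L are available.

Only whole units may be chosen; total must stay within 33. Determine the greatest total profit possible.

51

V has the best ratio (11/3); taking only V gives at most 3×11 = 33 (stopped by the supply cap of 3).
Mixing does better — 2×Z, 3×V, and 2×L: cost 33 ≤ 33, profit 2·2 + 3·11 + 2·7 = 51.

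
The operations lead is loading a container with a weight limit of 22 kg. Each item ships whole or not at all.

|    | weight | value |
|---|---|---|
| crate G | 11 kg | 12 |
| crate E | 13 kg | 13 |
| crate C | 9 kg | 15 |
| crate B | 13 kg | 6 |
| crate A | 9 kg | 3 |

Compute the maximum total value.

This is an integer program with binary decision variables.
crate G + crate C: weight 11 + 9 = 20 ≤ 22, value 12 + 15 = 27.
crate E + crate C: weight 13 + 9 = 22 ≤ 22, value 13 + 15 = 28.
Best is crate E and crate C with total value 28.

28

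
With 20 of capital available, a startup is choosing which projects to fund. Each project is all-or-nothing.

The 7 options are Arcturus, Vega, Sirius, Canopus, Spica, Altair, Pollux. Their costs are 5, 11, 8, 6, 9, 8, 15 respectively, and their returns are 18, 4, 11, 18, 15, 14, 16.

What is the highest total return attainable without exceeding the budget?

Allowing fractional choices, the relaxed optimum would be about 51.7, but projects are indivisible.
Arcturus + Sirius + Canopus: cost 5 + 8 + 6 = 19 ≤ 20, return 18 + 11 + 18 = 47.
Arcturus + Canopus + Altair: cost 5 + 6 + 8 = 19 ≤ 20, return 18 + 18 + 14 = 50.
Arcturus + Canopus + Spica: cost 5 + 6 + 9 = 20 ≤ 20, return 18 + 18 + 15 = 51.
Best is Arcturus, Canopus, and Spica with total return 51.

51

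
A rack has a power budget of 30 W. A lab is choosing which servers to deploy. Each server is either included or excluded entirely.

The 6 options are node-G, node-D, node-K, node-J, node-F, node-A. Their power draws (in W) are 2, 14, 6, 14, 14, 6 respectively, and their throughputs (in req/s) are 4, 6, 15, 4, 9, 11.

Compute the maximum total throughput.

39

Allowing fractional choices, the relaxed optimum would be about 39.9, but servers are indivisible.
node-G + node-D + node-K + node-A: power draw 2 + 14 + 6 + 6 = 28 ≤ 30, throughput 4 + 6 + 15 + 11 = 36.
node-G + node-K + node-F + node-A: power draw 2 + 6 + 14 + 6 = 28 ≤ 30, throughput 4 + 15 + 9 + 11 = 39.
Best is node-G, node-K, node-F, and node-A with total throughput 39.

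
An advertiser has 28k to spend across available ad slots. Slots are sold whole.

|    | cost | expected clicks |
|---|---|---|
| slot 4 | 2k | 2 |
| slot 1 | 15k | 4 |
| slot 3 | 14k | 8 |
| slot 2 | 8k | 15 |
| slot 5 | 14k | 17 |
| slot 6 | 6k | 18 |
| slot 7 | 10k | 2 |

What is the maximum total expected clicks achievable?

50

This is an integer program with binary decision variables.
slot 3 + slot 2 + slot 6: cost 14 + 8 + 6 = 28 ≤ 28, expected clicks 8 + 15 + 18 = 41.
slot 2 + slot 5 + slot 6: cost 8 + 14 + 6 = 28 ≤ 28, expected clicks 15 + 17 + 18 = 50.
slot 4 + slot 5 + slot 6: cost 2 + 14 + 6 = 22 ≤ 28, expected clicks 2 + 17 + 18 = 37.
Best is slot 2, slot 5, and slot 6 with total expected clicks 50.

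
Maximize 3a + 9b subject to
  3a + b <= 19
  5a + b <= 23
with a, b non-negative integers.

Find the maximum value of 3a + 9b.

171

(a,b)=(0,19) is feasible, giving 171.
(a,b)=(0,18) is feasible, giving 162.
The best lattice point is (0,19), giving 171.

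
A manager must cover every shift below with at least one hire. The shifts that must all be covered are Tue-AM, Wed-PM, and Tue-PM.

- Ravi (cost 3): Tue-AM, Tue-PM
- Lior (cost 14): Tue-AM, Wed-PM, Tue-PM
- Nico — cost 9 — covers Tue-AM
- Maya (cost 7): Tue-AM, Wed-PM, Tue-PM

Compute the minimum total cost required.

7

This is an integer covering problem.
The greedy cost-per-new-shift heuristic would pick Ravi and Maya for 10, but a cheaper cover exists.
Maya alone covers Tue-AM, Wed-PM, Tue-PM — every shift.
Total cost: 7.
No cover costs less than 7.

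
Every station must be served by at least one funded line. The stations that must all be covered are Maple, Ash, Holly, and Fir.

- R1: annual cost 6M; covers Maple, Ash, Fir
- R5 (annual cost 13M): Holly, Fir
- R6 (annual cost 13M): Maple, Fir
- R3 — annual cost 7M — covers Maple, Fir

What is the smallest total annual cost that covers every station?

19

Choose R1 and R5: together they cover Maple, Ash, Holly, Fir — every station.
Total annual cost: 6 + 13 = 19.
No cover costs less than 19.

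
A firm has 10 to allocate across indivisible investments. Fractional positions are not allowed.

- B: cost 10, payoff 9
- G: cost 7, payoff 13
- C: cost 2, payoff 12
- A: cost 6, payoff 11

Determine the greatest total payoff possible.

25

Allowing fractional choices, the relaxed optimum would be about 26.8, but investments are indivisible.
C + A: cost 2 + 6 = 8 ≤ 10, payoff 12 + 11 = 23.
G + C: cost 7 + 2 = 9 ≤ 10, payoff 13 + 12 = 25.
Best is G and C with total payoff 25.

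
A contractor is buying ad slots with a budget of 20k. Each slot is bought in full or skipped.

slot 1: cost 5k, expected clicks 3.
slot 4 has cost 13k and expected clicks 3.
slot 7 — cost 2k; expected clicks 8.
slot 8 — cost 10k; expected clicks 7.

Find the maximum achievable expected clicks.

18

Allowing fractional choices, the relaxed optimum would be about 18.7, but ad slots are indivisible.
slot 1 + slot 4 + slot 7: cost 5 + 13 + 2 = 20 ≤ 20, expected clicks 3 + 3 + 8 = 14.
slot 7 + slot 8: cost 2 + 10 = 12 ≤ 20, expected clicks 8 + 7 = 15.
slot 1 + slot 7 + slot 8: cost 5 + 2 + 10 = 17 ≤ 20, expected clicks 3 + 8 + 7 = 18.
Best is slot 1, slot 7, and slot 8 with total expected clicks 18.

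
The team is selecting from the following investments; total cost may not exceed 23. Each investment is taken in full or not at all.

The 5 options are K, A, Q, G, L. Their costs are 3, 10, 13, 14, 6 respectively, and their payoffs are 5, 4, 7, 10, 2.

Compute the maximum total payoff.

K + Q + L: cost 3 + 13 + 6 = 22 ≤ 23, payoff 5 + 7 + 2 = 14.
K + G: cost 3 + 14 = 17 ≤ 23, payoff 5 + 10 = 15.
K + G + L: cost 3 + 14 + 6 = 23 ≤ 23, payoff 5 + 10 + 2 = 17.
Best is K, G, and L with total payoff 17.

17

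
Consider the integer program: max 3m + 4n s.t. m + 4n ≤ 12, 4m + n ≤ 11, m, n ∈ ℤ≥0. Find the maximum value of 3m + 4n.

(m,n)=(2,2) is feasible, giving 14.
(m,n)=(1,2) is feasible, giving 11.
(m,n)=(2,1) is feasible, giving 10.
No feasible integer point exceeds 14.

14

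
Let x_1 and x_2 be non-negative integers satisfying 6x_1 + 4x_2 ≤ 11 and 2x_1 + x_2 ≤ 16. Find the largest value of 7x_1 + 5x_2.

(x_1,x_2)=(1,1): 6·1+4·1=10≤11, 2·1+1·1=3≤16, objective 12.
(x_1,x_2)=(0,2): 6·0+4·2=8≤11, 2·0+1·2=2≤16, objective 10.
No feasible integer point exceeds 12.

12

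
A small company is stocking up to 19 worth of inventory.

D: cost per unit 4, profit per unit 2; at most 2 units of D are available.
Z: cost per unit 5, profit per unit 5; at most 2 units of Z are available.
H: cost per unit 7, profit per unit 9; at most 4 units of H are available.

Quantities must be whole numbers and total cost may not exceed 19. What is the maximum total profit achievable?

23

1×Z and 2×H: cost 19 ≤ 19, profit 1·5 + 2·9 = 23.
1×D and 2×H: cost 18 ≤ 19, profit 1·2 + 2·9 = 20.
Best is 23.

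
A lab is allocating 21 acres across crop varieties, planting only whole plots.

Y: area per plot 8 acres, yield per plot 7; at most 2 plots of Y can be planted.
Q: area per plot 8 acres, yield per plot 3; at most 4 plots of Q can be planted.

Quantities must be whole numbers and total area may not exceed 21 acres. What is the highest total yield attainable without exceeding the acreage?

2×Y: area 16 ≤ 21, yield 2·7 = 14.
1×Y and 1×Q: area 16 ≤ 21, yield 1·7 + 1·3 = 10.
Best is 14.

14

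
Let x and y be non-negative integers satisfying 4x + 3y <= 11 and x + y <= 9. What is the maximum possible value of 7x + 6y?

(x,y)=(2,1) is feasible, giving 20.
(x,y)=(1,2) is feasible, giving 19.
Maximum is 20 at (x,y)=(2,1).

20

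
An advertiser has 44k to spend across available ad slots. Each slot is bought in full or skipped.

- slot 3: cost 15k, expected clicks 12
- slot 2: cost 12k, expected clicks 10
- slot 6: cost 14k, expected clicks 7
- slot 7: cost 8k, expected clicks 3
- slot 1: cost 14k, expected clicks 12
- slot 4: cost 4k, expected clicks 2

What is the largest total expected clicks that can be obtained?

34

Treat it as a binary knapsack problem.
Allowing fractional choices, the relaxed optimum would be about 35.5, but ad slots are indivisible.
slot 3 + slot 6 + slot 1: cost 15 + 14 + 14 = 43 ≤ 44, expected clicks 12 + 7 + 12 = 31.
slot 3 + slot 2 + slot 1: cost 15 + 12 + 14 = 41 ≤ 44, expected clicks 12 + 10 + 12 = 34.
Best is slot 3, slot 2, and slot 1 with total expected clicks 34.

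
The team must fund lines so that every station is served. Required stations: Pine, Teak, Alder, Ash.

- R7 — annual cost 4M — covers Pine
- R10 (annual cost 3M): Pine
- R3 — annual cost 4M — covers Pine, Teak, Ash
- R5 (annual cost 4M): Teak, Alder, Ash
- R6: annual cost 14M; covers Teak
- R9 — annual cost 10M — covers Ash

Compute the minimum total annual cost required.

This is a weighted set-cover instance.
The greedy cost-per-new-station heuristic would pick R3 and R5 for 8, but a cheaper cover exists.
Choose R10 and R5: together they cover Pine, Teak, Alder, Ash — every station.
Total annual cost: 3 + 4 = 7.
No cover costs less than 7.

7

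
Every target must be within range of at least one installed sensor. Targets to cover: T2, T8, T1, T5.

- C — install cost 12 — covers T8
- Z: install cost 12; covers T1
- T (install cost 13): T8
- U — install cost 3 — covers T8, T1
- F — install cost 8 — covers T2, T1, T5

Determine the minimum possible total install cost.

Choose U and F: together they cover T2, T8, T1, T5 — every target.
Total install cost: 3 + 8 = 11.
No cover costs less than 11.

11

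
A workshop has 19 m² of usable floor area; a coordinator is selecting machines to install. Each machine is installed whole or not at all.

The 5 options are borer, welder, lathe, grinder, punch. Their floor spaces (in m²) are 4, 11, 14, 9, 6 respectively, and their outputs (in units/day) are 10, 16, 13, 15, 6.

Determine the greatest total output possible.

borer + grinder + punch: floor space 4 + 9 + 6 = 19 ≤ 19, output 10 + 15 + 6 = 31.
borer + welder: floor space 4 + 11 = 15 ≤ 19, output 10 + 16 = 26.
Best is borer, grinder, and punch with total output 31.

31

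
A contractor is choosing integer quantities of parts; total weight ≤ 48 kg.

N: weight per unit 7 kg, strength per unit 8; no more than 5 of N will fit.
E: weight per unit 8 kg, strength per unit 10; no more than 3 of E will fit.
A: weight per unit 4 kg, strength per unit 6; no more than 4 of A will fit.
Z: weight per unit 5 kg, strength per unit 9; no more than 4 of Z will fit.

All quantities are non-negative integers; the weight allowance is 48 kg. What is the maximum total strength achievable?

Z has the best ratio (9/5); taking only Z gives at most 4×9 = 36 (stopped by the supply cap of 4).
Mixing does better — 2×E, 3×A, and 4×Z: weight 48 ≤ 48, strength 2·10 + 3·6 + 4·9 = 74.

74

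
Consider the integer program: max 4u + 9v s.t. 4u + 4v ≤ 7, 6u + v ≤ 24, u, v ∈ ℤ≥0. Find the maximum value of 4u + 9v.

9

(u,v)=(0,1): 4·0+4·1=4≤7, 6·0+1·1=1≤24, objective 9.
(u,v)=(1,0): 4·1+4·0=4≤7, 6·1+1·0=6≤24, objective 4.
The best lattice point is (0,1), giving 9.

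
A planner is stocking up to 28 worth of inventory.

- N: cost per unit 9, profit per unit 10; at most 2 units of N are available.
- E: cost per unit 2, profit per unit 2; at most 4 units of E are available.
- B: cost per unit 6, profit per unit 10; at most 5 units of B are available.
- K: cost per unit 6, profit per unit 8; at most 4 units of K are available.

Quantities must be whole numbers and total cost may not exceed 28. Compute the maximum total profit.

Take 2×E and 4×B: cost 28 ≤ 28, profit 2·2 + 4·10 = 44.
No other integer combination yields more.

44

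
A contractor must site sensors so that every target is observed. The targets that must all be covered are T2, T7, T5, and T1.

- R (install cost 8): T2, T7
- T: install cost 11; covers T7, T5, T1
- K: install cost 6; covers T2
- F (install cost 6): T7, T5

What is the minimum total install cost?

17

The greedy cost-per-new-target heuristic would pick F, K, and T for 23, but a cheaper cover exists.
Choose T and K: together they cover T2, T7, T5, T1 — every target.
Total install cost: 11 + 6 = 17.
No cover costs less than 17.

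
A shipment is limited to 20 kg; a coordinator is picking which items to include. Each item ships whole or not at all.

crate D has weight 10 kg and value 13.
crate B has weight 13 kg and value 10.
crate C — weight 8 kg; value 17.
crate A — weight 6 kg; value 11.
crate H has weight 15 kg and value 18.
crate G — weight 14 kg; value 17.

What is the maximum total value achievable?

30

Take crate D and crate C: weight 10 + 8 = 18 ≤ 20, value 13 + 17 = 30.
No other feasible combination does better.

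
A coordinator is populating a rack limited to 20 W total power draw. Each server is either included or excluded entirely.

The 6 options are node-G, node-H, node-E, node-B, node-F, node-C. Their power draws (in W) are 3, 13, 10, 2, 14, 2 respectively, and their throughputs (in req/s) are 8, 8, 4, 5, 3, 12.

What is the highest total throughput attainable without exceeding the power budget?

node-G + node-H + node-B + node-C: power draw 3 + 13 + 2 + 2 = 20 ≤ 20, throughput 8 + 8 + 5 + 12 = 33.
node-G + node-E + node-B + node-C: power draw 3 + 10 + 2 + 2 = 17 ≤ 20, throughput 8 + 4 + 5 + 12 = 29.
Best is node-G, node-H, node-B, and node-C with total throughput 33.

33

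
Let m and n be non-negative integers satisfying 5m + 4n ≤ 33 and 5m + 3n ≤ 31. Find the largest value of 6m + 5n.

41

Relaxing integrality, the LP optimum is 41.25 at (m,n) = (0, 8.25), which is not an integer point.
(m,n)=(1,7): 5·1+4·7=33≤33, 5·1+3·7=26≤31, objective 41.
(m,n)=(0,8): 5·0+4·8=32≤33, 5·0+3·8=24≤31, objective 40.
Maximum is 41 at (m,n)=(1,7).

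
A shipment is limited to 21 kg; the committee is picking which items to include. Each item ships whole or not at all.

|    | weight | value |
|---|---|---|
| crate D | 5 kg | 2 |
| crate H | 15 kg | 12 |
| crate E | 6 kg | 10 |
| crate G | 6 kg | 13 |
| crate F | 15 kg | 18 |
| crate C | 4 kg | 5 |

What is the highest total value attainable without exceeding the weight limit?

Take crate G and crate F: weight 6 + 15 = 21 ≤ 21, value 13 + 18 = 31.
No other feasible combination does better.

31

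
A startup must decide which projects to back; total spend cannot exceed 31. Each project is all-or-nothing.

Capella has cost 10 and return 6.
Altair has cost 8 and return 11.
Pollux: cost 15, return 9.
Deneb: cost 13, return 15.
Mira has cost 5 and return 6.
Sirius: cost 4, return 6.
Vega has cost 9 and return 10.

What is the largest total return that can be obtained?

38

This is an integer program with binary decision variables.
Altair + Deneb + Vega: cost 8 + 13 + 9 = 30 ≤ 31, return 11 + 15 + 10 = 36.
Altair + Deneb + Mira + Sirius: cost 8 + 13 + 5 + 4 = 30 ≤ 31, return 11 + 15 + 6 + 6 = 38.
Deneb + Mira + Sirius + Vega: cost 13 + 5 + 4 + 9 = 31 ≤ 31, return 15 + 6 + 6 + 10 = 37.
Best is Altair, Deneb, Mira, and Sirius with total return 38.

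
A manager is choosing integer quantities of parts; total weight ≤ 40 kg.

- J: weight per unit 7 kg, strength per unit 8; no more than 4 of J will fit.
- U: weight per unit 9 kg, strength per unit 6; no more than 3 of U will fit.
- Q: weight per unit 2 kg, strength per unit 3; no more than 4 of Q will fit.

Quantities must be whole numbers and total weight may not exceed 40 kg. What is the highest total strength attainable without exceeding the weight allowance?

44

This is a bounded integer knapsack.
Take 4×J and 4×Q: weight 36 ≤ 40, strength 4·8 + 4·3 = 44.
Q has the best ratio (3/2) and is taken to its limit of 4; remaining capacity is filled optimally with the others.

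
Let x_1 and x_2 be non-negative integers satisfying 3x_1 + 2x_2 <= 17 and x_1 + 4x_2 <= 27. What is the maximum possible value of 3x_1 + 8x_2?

51

(x_1,x_2)=(1,6): 3·1+2·6=15≤17, 1·1+4·6=25≤27, objective 51.
(x_1,x_2)=(0,6): 3·0+2·6=12≤17, 1·0+4·6=24≤27, objective 48.
The best lattice point is (1,6), giving 51.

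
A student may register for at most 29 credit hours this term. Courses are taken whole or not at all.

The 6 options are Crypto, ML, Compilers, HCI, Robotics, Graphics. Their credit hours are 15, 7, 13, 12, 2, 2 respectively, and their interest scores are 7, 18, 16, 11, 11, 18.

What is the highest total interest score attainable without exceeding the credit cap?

63

Take ML, Compilers, Robotics, and Graphics: credit hours 7 + 13 + 2 + 2 = 24 ≤ 29, interest score 18 + 16 + 11 + 18 = 63.
No other feasible combination does better.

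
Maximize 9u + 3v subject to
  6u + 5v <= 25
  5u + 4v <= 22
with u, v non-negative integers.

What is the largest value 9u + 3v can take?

36

The continuous relaxation peaks at (4.17, 0) with value 37.50; rounding to a feasible lattice point costs some objective.
(u,v)=(4,0): 6·4+5·0=24≤25, 5·4+4·0=20≤22, objective 36.
(u,v)=(3,1): 6·3+5·1=23≤25, 5·3+4·1=19≤22, objective 30.
Maximum is 36 at (u,v)=(4,0).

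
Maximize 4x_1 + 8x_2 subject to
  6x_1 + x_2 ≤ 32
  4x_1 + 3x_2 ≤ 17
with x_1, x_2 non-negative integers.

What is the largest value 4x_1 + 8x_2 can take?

Relaxing integrality, the LP optimum is 45.33 at (x_1,x_2) = (0, 5.67), which is not an integer point.
(x_1,x_2)=(0,5) is feasible, giving 40.
(x_1,x_2)=(1,4) is feasible, giving 36.
(x_1,x_2)=(0,4) is feasible, giving 32.
The best lattice point is (0,5), giving 40.

40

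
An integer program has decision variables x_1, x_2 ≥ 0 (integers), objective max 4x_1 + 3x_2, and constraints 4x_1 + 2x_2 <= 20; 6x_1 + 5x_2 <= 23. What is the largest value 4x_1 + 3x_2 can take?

(x_1,x_2)=(3,1): 4·3+2·1=14≤20, 6·3+5·1=23≤23, objective 15.
(x_1,x_2)=(2,2): 4·2+2·2=12≤20, 6·2+5·2=22≤23, objective 14.
(x_1,x_2)=(3,0): 4·3+2·0=12≤20, 6·3+5·0=18≤23, objective 12.
The best lattice point is (3,1), giving 15.

15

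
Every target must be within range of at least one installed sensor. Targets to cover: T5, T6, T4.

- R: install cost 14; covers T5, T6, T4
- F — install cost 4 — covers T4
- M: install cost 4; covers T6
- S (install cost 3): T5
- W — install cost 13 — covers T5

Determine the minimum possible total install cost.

11

This is an integer covering problem.
Choose F, M, and S: together they cover T5, T6, T4 — every target.
Total install cost: 4 + 4 + 3 = 11.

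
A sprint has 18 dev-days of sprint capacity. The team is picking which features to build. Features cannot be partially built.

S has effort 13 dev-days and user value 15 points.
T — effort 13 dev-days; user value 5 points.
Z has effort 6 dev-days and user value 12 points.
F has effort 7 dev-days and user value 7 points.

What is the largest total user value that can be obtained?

19

Treat it as a binary knapsack problem.
Allowing fractional choices, the relaxed optimum would be about 25.8, but features are indivisible.
S: effort 13 ≤ 18, user value 15.
Z + F: effort 6 + 7 = 13 ≤ 18, user value 12 + 7 = 19.
Best is Z and F with total user value 19.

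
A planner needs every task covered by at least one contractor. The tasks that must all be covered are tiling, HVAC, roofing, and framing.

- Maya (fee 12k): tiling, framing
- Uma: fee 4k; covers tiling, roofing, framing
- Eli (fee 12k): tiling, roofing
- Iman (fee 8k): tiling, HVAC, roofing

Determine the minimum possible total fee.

12

Choose Uma and Iman: together they cover tiling, HVAC, roofing, framing — every task.
Total fee: 4 + 8 = 12.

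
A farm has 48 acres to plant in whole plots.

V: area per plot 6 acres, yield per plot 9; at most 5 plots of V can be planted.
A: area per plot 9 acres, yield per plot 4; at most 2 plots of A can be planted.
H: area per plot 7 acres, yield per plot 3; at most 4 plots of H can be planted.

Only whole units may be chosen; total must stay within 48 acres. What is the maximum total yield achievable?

Take 5×V and 2×A: area 48 ≤ 48, yield 5·9 + 2·4 = 53.
V has the best ratio (9/6) and is taken to its limit of 5; remaining capacity is filled optimally with the others.

53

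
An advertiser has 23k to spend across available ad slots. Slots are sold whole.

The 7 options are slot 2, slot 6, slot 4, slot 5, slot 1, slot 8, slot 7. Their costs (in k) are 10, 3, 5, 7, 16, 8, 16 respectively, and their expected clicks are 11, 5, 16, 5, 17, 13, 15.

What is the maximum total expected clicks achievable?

40

slot 6 + slot 4 + slot 8: cost 3 + 5 + 8 = 16 ≤ 23, expected clicks 5 + 16 + 13 = 34.
slot 2 + slot 4 + slot 8: cost 10 + 5 + 8 = 23 ≤ 23, expected clicks 11 + 16 + 13 = 40.
slot 6 + slot 4 + slot 5 + slot 8: cost 3 + 5 + 7 + 8 = 23 ≤ 23, expected clicks 5 + 16 + 5 + 13 = 39.
Best is slot 2, slot 4, and slot 8 with total expected clicks 40.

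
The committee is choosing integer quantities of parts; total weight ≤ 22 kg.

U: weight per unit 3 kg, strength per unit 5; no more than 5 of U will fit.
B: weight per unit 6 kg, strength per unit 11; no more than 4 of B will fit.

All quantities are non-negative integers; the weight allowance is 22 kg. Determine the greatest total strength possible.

This is a bounded integer knapsack.
B has the best ratio (11/6); taking only B gives at most 3×11 = 33 (stopped by the weight limit).
Mixing does better — 1×U and 3×B: weight 21 ≤ 22, strength 1·5 + 3·11 = 38.

38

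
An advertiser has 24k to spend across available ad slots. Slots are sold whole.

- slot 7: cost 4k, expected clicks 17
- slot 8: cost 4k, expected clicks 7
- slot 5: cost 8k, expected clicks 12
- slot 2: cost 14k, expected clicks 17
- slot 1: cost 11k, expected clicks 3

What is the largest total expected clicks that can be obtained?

Take slot 7, slot 8, and slot 2: cost 4 + 4 + 14 = 22 ≤ 24, expected clicks 17 + 7 + 17 = 41.
No other feasible combination does better.

41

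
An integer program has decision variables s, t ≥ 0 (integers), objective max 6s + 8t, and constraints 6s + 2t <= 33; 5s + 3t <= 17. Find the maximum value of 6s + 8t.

40

The continuous relaxation peaks at (0, 5.67) with value 45.33; rounding to a feasible lattice point costs some objective.
(s,t)=(0,5): 6·0+2·5=10≤33, 5·0+3·5=15≤17, objective 40.
(s,t)=(1,4): 6·1+2·4=14≤33, 5·1+3·4=17≤17, objective 38.
The best lattice point is (0,5), giving 40.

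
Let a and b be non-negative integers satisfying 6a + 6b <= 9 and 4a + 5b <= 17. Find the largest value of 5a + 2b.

5

The continuous relaxation peaks at (1.5, 0) with value 7.50; rounding to a feasible lattice point costs some objective.
(a,b)=(1,0): 6·1+6·0=6≤9, 4·1+5·0=4≤17, objective 5.
(a,b)=(0,1): 6·0+6·1=6≤9, 4·0+5·1=5≤17, objective 2.
(a,b)=(0,0): 6·0+6·0=0≤9, 4·0+5·0=0≤17, objective 0.
No feasible integer point exceeds 5.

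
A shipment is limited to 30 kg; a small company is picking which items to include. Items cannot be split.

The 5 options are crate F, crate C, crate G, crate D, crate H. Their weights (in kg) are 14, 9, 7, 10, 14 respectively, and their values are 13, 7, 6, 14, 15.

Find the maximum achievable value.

Allowing fractional choices, the relaxed optimum would be about 34.6, but items are indivisible.
crate F + crate H: weight 14 + 14 = 28 ≤ 30, value 13 + 15 = 28.
crate D + crate H: weight 10 + 14 = 24 ≤ 30, value 14 + 15 = 29.
Best is crate D and crate H with total value 29.

29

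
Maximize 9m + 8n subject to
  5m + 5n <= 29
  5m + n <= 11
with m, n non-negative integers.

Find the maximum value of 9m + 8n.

41

(m,n)=(1,4): 5·1+5·4=25≤29, 5·1+1·4=9≤11, objective 41.
(m,n)=(0,5): 5·0+5·5=25≤29, 5·0+1·5=5≤11, objective 40.
(m,n)=(1,3): 5·1+5·3=20≤29, 5·1+1·3=8≤11, objective 33.
No feasible integer point exceeds 41.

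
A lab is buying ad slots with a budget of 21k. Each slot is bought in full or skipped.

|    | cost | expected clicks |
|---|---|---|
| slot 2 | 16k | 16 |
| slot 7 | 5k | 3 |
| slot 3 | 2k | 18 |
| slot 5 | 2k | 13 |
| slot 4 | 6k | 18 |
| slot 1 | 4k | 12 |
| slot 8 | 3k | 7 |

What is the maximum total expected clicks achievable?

68

slot 3 + slot 5 + slot 4 + slot 1 + slot 8: cost 2 + 2 + 6 + 4 + 3 = 17 ≤ 21, expected clicks 18 + 13 + 18 + 12 + 7 = 68.
slot 3 + slot 5 + slot 4 + slot 1: cost 2 + 2 + 6 + 4 = 14 ≤ 21, expected clicks 18 + 13 + 18 + 12 = 61.
slot 7 + slot 3 + slot 5 + slot 4 + slot 1: cost 5 + 2 + 2 + 6 + 4 = 19 ≤ 21, expected clicks 3 + 18 + 13 + 18 + 12 = 64.
Best is slot 3, slot 5, slot 4, slot 1, and slot 8 with total expected clicks 68.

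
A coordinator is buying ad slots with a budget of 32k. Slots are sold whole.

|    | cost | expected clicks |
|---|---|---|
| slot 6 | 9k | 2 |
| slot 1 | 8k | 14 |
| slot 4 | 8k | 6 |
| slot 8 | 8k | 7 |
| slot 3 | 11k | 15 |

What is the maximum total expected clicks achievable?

36

Allowing fractional choices, the relaxed optimum would be about 39.8, but ad slots are indivisible.
slot 1 + slot 8 + slot 3: cost 8 + 8 + 11 = 27 ≤ 32, expected clicks 14 + 7 + 15 = 36.
slot 1 + slot 4 + slot 3: cost 8 + 8 + 11 = 27 ≤ 32, expected clicks 14 + 6 + 15 = 35.
Best is slot 1, slot 8, and slot 3 with total expected clicks 36.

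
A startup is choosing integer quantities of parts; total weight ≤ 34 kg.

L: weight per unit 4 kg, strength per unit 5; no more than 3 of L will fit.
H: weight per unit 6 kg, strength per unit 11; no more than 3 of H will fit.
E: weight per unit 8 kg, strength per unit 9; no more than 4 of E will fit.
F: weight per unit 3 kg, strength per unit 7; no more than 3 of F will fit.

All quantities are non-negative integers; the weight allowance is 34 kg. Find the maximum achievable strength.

F has the best ratio (7/3); taking only F gives at most 3×7 = 21 (stopped by the supply cap of 3).
Mixing does better — 1×L, 3×H, and 3×F: weight 31 ≤ 34, strength 1·5 + 3·11 + 3·7 = 59.

59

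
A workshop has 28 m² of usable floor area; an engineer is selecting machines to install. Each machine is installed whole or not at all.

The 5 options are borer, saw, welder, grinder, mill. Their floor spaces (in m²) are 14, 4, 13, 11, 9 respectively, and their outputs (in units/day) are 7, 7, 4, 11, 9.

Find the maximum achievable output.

saw + welder + grinder: floor space 4 + 13 + 11 = 28 ≤ 28, output 7 + 4 + 11 = 22.
borer + saw + mill: floor space 14 + 4 + 9 = 27 ≤ 28, output 7 + 7 + 9 = 23.
saw + grinder + mill: floor space 4 + 11 + 9 = 24 ≤ 28, output 7 + 11 + 9 = 27.
Best is saw, grinder, and mill with total output 27.

27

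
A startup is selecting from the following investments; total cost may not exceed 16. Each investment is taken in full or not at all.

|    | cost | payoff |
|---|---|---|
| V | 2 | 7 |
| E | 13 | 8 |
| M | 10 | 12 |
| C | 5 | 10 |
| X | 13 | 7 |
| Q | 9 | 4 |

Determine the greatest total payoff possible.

22

Allowing fractional choices, the relaxed optimum would be about 27.8, but investments are indivisible.
M + C: cost 10 + 5 = 15 ≤ 16, payoff 12 + 10 = 22.
V + C + Q: cost 2 + 5 + 9 = 16 ≤ 16, payoff 7 + 10 + 4 = 21.
Best is M and C with total payoff 22.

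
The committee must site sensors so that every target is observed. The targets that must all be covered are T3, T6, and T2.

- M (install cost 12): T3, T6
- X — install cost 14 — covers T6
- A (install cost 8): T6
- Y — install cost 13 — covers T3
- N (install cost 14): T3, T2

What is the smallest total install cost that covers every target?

Choose A and N: together they cover T3, T6, T2 — every target.
Total install cost: 8 + 14 = 22.

22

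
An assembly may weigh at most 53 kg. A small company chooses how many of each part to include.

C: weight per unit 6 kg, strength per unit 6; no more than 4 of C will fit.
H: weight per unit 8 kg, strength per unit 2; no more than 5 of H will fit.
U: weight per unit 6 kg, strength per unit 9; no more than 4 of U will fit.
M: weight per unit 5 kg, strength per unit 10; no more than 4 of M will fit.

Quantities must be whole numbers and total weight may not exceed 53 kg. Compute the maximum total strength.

2×C, 3×U, and 4×M: weight 50 ≤ 53, strength 2·6 + 3·9 + 4·10 = 79.
1×C, 4×U, and 4×M: weight 50 ≤ 53, strength 1·6 + 4·9 + 4·10 = 82.
Best is 82.

82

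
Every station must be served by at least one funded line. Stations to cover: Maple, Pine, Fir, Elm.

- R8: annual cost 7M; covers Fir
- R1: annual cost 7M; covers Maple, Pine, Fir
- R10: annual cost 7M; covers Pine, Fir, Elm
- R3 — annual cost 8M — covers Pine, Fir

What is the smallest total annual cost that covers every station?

Choose R1 and R10: together they cover Maple, Pine, Fir, Elm — every station.
Total annual cost: 7 + 7 = 14.
No cover costs less than 14.

14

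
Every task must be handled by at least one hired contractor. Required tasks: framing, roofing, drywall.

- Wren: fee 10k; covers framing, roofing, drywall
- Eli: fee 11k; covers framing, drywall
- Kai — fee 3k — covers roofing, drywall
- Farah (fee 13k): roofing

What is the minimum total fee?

10

The greedy cost-per-new-task heuristic would pick Kai and Wren for 13, but a cheaper cover exists.
Wren alone covers framing, roofing, drywall — every task.
Total fee: 10.
No cover costs less than 10.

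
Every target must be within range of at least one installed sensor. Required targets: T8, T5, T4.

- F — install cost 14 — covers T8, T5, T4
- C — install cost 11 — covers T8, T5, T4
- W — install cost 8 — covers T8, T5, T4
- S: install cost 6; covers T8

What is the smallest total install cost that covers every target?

This is a weighted set-cover instance.
W alone covers T8, T5, T4 — every target.
Total install cost: 8.
No cover costs less than 8.

8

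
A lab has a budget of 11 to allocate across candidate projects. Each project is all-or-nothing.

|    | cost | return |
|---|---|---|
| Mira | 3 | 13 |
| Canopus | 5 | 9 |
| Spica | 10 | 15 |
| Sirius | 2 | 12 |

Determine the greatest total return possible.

34

Mira + Sirius: cost 3 + 2 = 5 ≤ 11, return 13 + 12 = 25.
Mira + Canopus + Sirius: cost 3 + 5 + 2 = 10 ≤ 11, return 13 + 9 + 12 = 34.
Best is Mira, Canopus, and Sirius with total return 34.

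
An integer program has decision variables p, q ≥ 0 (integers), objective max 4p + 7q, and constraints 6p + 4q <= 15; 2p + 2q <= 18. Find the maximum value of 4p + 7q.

21

Relaxing integrality, the LP optimum is 26.25 at (p,q) = (0, 3.75), which is not an integer point.
(p,q)=(0,3): 6·0+4·3=12≤15, 2·0+2·3=6≤18, objective 21.
(p,q)=(1,2): 6·1+4·2=14≤15, 2·1+2·2=6≤18, objective 18.
(p,q)=(0,2): 6·0+4·2=8≤15, 2·0+2·2=4≤18, objective 14.
No feasible integer point exceeds 21.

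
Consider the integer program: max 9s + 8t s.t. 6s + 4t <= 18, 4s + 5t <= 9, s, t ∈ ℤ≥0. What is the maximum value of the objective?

18

(s,t)=(2,0): 6·2+4·0=12≤18, 4·2+5·0=8≤9, objective 18.
(s,t)=(1,1): 6·1+4·1=10≤18, 4·1+5·1=9≤9, objective 17.
Maximum is 18 at (s,t)=(2,0).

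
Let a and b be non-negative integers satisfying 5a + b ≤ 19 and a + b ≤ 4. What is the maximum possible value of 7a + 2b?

Relaxing integrality, the LP optimum is 26.75 at (a,b) = (3.75, 0.25), which is not an integer point.
(a,b)=(3,1): 5·3+1·1=16≤19, 1·3+1·1=4≤4, objective 23.
(a,b)=(3,0): 5·3+1·0=15≤19, 1·3+1·0=3≤4, objective 21.
(a,b)=(2,2): 5·2+1·2=12≤19, 1·2+1·2=4≤4, objective 18.
(a,b)=(2,1): 5·2+1·1=11≤19, 1·2+1·1=3≤4, objective 16.
No feasible integer point exceeds 23.

23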